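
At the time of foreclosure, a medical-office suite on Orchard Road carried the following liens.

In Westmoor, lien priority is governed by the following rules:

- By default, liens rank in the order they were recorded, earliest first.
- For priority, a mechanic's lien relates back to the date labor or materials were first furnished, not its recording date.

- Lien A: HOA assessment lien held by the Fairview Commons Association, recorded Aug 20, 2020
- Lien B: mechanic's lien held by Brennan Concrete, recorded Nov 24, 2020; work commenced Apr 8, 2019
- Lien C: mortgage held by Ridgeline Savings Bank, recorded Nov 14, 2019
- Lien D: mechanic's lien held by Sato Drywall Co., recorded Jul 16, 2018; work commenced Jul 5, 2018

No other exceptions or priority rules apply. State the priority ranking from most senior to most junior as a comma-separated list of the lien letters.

Adjusting effective dates: B relates back to Apr 8, 2019 (work commenced); D's effective date is Jul 5, 2018, when work began.
By effective date: D (Jul 5, 2018), B (Apr 8, 2019), C (Nov 14, 2019), A (Aug 20, 2020).

D, B, C, A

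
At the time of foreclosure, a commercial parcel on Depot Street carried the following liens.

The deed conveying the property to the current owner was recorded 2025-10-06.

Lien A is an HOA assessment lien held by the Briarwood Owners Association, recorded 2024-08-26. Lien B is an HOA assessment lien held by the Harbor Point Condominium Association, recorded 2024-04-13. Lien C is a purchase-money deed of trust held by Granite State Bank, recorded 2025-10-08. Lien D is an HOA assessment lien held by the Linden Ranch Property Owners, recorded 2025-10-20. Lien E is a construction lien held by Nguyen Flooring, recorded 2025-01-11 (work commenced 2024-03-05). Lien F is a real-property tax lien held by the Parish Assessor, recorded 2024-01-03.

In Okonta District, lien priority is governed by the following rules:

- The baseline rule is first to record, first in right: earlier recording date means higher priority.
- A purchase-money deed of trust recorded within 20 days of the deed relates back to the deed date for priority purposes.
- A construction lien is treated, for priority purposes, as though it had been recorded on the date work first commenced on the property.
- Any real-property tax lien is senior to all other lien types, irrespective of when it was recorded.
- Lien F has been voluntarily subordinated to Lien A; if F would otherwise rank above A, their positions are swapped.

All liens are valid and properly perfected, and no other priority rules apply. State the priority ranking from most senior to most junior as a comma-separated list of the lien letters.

Effective dates after the stated exceptions: C's effective date is the deed date, 2025-10-06; E is treated as recorded 2024-03-05, the work-commencement date.
F, as a real-property tax lien, has superpriority and ranks first.
Among the remaining liens, by effective date: E (2024-03-05), B (2024-04-13), A (2024-08-26), C (2025-10-06), D (2025-10-20).
F is senior to A before the subordination, so the two trade places.

A, E, B, F, C, D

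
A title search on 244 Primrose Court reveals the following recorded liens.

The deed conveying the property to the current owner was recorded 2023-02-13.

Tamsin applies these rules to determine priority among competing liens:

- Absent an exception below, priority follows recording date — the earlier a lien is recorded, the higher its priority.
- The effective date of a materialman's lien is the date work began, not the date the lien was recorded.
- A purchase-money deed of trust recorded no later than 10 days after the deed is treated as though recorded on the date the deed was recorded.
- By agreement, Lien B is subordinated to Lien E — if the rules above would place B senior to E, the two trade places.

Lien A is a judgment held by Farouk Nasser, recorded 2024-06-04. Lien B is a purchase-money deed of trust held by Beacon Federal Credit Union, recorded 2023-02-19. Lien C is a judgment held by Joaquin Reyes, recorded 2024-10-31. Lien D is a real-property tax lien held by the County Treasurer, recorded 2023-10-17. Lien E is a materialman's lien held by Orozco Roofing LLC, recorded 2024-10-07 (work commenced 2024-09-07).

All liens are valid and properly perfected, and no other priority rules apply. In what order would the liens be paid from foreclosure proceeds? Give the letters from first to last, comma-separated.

E, D, A, B, C

Adjusting effective dates: B relates back to the deed date 2023-02-13; E relates back to 2024-09-07 (work commenced).
By effective date, earliest first: B (2023-02-13), D (2023-10-17), A (2024-06-04), E (2024-09-07), C (2024-10-31).
B is senior to E before the subordination, so the two trade places.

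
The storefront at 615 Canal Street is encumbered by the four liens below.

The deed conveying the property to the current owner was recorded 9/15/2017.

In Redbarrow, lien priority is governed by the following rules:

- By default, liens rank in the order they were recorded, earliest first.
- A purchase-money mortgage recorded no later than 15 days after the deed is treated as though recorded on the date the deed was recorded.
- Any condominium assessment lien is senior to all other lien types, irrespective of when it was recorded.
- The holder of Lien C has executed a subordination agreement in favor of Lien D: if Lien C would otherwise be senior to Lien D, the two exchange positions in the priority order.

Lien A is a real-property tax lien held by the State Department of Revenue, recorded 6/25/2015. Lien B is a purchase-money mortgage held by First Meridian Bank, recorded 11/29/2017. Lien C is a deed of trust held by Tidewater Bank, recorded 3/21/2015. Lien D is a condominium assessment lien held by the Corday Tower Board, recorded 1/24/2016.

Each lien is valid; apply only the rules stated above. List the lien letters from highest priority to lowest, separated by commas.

D, C, A, B

First, effective dates: B was recorded 75 days after the deed — beyond 15 days — so no relation-back applies.
D is a condominium assessment lien and takes priority over every other lien.
The other liens, earliest effective date first: C (3/21/2015), A (6/25/2015), B (11/29/2017).
C is already junior to D, so the subordination agreement changes nothing.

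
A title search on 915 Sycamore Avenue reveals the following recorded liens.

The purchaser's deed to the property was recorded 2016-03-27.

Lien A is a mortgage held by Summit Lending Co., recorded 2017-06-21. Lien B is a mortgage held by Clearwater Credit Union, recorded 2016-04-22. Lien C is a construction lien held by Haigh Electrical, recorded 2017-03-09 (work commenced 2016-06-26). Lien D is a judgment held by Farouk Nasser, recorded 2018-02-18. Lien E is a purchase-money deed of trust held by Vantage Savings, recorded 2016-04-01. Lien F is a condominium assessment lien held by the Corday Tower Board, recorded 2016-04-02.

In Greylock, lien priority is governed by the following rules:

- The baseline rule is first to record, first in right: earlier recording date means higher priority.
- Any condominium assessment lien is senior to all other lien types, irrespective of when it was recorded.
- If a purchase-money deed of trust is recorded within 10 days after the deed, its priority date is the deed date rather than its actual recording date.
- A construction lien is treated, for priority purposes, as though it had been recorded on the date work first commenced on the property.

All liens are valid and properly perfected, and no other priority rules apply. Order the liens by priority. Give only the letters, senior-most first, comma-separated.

Effective dates: C relates back to 2016-06-26 (work commenced); E relates back to the deed date 2016-03-27.
F is a condominium assessment lien and takes priority over every other lien.
Remaining liens by effective date: E (2016-03-27), B (2016-04-22), C (2016-06-26), A (2017-06-21), D (2018-02-18).

F, E, B, C, A, D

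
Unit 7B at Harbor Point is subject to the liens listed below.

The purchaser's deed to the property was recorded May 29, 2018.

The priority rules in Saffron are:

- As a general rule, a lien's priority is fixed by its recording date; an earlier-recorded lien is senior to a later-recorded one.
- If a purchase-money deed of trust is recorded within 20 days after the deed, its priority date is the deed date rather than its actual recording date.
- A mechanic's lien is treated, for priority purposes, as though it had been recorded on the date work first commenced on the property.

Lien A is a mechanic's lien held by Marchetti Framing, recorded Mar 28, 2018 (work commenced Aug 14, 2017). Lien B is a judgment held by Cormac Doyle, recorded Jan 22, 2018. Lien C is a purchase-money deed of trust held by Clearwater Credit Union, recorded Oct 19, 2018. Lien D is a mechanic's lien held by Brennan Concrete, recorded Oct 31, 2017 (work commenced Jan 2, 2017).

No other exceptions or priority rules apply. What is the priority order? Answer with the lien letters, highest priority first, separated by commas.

First, effective dates: A relates back to Aug 14, 2017 (work commenced); C was recorded 143 days after the deed — beyond 20 days — so no relation-back applies; D relates back to Jan 2, 2017 (work commenced).
Sorted by effective date: D (Jan 2, 2017), A (Aug 14, 2017), B (Jan 22, 2018), C (Oct 19, 2018).

D, A, B, C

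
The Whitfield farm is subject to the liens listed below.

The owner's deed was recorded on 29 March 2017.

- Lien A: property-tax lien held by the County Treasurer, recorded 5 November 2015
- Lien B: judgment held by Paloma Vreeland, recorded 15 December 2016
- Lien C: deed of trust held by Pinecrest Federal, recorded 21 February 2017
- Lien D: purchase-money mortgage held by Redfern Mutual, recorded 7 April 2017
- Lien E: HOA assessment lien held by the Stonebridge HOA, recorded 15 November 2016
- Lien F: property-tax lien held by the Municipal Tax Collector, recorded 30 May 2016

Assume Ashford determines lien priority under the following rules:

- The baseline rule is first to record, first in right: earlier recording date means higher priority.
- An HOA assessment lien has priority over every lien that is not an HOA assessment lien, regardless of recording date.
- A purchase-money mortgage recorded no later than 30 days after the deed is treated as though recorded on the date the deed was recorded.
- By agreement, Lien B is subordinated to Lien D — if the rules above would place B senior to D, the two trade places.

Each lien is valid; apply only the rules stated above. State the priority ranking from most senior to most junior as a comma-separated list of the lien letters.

Effective dates: D's effective date is the deed date, 29 March 2017.
E is an HOA assessment lien and takes priority over every other lien.
Among the remaining liens, by effective date: A (5 November 2015), F (30 May 2016), B (15 December 2016), C (21 February 2017), D (29 March 2017).
B would otherwise be senior to D, so under the subordination agreement B and D exchange positions.

E, A, F, D, C, B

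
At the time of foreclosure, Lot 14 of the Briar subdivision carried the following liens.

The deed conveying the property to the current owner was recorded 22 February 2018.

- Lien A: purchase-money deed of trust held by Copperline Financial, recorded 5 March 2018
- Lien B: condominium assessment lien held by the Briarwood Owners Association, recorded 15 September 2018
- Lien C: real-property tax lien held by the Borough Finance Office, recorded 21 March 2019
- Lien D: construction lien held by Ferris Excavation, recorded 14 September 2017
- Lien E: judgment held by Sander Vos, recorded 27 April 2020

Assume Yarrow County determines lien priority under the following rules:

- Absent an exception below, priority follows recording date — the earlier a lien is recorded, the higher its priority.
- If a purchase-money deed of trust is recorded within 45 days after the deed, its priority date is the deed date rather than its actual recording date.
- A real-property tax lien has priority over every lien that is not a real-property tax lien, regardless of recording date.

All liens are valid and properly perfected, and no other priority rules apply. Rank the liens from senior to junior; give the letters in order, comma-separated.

Effective dates: A was recorded within the 45-day window, so its effective date is the deed date 22 February 2018.
C is a real-property tax lien, so it outranks all other liens regardless of date.
The other liens, earliest effective date first: D (14 September 2017), A (22 February 2018), B (15 September 2018), E (27 April 2020).

C, D, A, B, E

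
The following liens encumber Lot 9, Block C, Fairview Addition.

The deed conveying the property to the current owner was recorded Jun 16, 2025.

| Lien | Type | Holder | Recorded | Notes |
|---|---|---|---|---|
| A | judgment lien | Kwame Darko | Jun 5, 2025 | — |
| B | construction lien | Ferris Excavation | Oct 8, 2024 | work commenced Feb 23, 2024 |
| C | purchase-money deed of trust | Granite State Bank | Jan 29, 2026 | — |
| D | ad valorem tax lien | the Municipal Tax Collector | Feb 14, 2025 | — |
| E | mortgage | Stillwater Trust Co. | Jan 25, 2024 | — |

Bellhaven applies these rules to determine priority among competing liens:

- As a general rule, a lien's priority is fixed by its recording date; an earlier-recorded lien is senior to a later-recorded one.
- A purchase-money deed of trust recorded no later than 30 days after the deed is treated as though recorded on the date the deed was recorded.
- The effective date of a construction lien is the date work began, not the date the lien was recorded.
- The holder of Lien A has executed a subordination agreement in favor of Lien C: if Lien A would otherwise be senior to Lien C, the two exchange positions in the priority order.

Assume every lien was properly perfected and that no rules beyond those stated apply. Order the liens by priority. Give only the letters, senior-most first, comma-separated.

E, B, D, C, A

First, effective dates: B's effective date is Feb 23, 2024, when work began; C was recorded 227 days after the deed, outside the 30-day window, so it keeps its recording date.
Ordering by effective date: E (Jan 25, 2024), B (Feb 23, 2024), D (Feb 14, 2025), A (Jun 5, 2025), C (Jan 29, 2026).
A is senior to C before the subordination, so the two trade places.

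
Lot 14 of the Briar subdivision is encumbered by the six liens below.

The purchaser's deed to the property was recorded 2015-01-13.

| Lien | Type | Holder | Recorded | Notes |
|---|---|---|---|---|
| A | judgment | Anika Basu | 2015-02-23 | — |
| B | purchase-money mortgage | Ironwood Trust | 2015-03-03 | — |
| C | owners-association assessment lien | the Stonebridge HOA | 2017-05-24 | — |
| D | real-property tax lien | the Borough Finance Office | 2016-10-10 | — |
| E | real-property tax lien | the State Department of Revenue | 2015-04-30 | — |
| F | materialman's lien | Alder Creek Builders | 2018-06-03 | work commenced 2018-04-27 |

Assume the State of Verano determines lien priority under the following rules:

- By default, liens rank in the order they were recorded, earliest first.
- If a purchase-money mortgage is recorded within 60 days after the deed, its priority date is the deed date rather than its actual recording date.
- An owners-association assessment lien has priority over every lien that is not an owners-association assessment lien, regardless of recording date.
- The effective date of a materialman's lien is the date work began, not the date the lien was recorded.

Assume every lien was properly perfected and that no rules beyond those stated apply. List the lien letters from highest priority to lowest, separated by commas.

C, B, A, E, D, F

Effective dates: B's effective date is the deed date, 2015-01-13; F's effective date is 2018-04-27, when work began.
C is an owners-association assessment lien, so it outranks all other liens regardless of date.
Ordering the rest by effective date: B (2015-01-13), A (2015-02-23), E (2015-04-30), D (2016-10-10), F (2018-04-27).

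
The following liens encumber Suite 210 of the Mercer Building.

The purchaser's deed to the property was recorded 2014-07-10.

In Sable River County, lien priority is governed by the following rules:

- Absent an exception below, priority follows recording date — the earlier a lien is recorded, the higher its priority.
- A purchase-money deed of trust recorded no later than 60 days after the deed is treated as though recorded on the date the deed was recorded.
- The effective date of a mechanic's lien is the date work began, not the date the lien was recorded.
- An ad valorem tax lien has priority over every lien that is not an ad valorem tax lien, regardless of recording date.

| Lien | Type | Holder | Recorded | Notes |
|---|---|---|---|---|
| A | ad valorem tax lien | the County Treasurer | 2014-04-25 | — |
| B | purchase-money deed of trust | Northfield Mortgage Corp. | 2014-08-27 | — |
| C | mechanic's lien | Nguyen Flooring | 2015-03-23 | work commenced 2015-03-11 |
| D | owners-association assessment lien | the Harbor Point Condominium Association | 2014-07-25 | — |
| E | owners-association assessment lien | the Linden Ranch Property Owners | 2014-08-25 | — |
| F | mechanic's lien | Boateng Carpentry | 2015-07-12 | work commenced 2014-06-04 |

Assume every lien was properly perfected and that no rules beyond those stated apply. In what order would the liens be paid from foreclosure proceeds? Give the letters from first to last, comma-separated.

A, F, B, D, E, C

Adjusting effective dates: B's effective date is the deed date, 2014-07-10; C relates back to 2015-03-11 (work commenced); F's effective date is 2014-06-04, when work began.
A is an ad valorem tax lien and takes priority over every other lien.
The other liens, earliest effective date first: F (2014-06-04), B (2014-07-10), D (2014-07-25), E (2014-08-25), C (2015-03-11).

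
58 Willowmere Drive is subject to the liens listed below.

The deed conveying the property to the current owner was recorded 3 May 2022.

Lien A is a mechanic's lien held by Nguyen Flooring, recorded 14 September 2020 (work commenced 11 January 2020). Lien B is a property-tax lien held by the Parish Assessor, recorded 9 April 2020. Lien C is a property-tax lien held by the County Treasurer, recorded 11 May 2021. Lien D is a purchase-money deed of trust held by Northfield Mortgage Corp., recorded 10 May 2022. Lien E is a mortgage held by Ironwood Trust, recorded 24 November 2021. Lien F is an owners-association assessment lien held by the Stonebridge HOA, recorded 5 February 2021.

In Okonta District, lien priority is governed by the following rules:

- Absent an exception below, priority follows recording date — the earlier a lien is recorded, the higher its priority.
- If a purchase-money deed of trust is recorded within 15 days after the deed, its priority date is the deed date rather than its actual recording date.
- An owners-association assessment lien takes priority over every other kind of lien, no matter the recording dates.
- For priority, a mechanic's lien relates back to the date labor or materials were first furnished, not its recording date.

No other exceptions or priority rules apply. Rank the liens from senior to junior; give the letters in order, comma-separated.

Adjusting effective dates: A relates back to 11 January 2020 (work commenced); D's effective date is the deed date, 3 May 2022.
F is an owners-association assessment lien, so it outranks all other liens regardless of date.
Among the remaining liens, by effective date: A (11 January 2020), B (9 April 2020), C (11 May 2021), E (24 November 2021), D (3 May 2022).

F, A, B, C, E, D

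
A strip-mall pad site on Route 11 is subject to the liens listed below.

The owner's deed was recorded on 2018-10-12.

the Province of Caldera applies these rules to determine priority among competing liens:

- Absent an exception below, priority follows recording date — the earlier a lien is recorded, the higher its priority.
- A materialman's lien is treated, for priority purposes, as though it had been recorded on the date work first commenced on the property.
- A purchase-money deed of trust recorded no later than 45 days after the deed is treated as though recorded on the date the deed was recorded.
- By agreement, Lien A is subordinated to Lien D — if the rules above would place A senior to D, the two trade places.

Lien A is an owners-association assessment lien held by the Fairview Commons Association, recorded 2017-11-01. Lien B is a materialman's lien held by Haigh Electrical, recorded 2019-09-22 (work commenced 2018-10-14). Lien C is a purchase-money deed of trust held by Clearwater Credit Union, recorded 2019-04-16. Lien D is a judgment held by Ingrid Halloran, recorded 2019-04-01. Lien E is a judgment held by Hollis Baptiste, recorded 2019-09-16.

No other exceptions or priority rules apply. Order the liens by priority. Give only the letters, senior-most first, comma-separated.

D, B, A, C, E

Effective dates: B relates back to 2018-10-14 (work commenced); C missed the 45-day window (186 days after the deed), so its recording date stands.
By effective date: A (2017-11-01), B (2018-10-14), D (2019-04-01), C (2019-04-16), E (2019-09-16).
A is senior to D before the subordination, so the two trade places.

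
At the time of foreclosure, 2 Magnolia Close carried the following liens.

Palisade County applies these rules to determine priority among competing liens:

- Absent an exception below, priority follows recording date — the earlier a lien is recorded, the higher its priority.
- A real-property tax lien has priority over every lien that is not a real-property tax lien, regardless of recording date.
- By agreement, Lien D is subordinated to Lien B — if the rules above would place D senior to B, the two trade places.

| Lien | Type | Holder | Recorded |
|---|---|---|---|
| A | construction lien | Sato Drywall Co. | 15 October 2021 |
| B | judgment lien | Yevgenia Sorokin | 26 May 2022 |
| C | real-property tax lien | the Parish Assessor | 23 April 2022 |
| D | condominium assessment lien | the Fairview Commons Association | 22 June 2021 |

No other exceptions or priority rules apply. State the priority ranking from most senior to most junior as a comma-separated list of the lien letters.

C, B, A, D

C is a real-property tax lien and takes priority over every other lien.
The other liens, earliest effective date first: D (22 June 2021), A (15 October 2021), B (26 May 2022).
D is senior to B before the subordination, so the two trade places.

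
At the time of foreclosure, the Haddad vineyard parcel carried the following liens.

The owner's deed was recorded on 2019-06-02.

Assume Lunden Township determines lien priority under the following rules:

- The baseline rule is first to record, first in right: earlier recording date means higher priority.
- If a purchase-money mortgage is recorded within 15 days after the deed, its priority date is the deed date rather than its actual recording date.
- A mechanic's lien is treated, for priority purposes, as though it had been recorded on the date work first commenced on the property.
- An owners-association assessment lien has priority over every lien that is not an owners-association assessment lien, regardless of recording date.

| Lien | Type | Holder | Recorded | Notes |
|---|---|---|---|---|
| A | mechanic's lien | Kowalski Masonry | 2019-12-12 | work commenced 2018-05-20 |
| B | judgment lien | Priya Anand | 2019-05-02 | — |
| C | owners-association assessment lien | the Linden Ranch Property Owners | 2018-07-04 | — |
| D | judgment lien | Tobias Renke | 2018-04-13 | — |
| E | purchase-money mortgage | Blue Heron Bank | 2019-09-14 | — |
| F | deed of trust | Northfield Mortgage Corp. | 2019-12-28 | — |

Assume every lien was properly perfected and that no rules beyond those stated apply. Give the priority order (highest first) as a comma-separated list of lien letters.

C, D, A, B, E, F

Effective dates after the stated exceptions: A is treated as recorded 2018-05-20, the work-commencement date; E was recorded 104 days after the deed — beyond 15 days — so no relation-back applies.
C, as an owners-association assessment lien, has superpriority and ranks first.
Remaining liens by effective date: D (2018-04-13), A (2018-05-20), B (2019-05-02), E (2019-09-14), F (2019-12-28).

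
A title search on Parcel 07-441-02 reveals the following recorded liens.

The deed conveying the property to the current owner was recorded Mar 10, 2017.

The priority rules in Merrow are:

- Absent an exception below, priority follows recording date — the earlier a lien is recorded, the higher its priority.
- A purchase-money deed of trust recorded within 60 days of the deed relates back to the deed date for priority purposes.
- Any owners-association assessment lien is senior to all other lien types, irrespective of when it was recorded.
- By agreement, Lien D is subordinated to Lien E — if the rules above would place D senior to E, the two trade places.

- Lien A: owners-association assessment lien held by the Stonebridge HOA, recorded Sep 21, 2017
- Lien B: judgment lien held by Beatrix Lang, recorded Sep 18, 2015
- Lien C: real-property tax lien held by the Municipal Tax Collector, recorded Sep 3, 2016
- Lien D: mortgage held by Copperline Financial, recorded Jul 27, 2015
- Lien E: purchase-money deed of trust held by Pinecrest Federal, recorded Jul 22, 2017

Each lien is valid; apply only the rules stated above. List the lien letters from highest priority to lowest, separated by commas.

A, E, B, C, D

Adjusting effective dates: E missed the 60-day window (134 days after the deed), so its recording date stands.
A is an owners-association assessment lien and takes priority over every other lien.
Among the remaining liens, by effective date: D (Jul 27, 2015), B (Sep 18, 2015), C (Sep 3, 2016), E (Jul 22, 2017).
D is senior to E before the subordination, so the two trade places.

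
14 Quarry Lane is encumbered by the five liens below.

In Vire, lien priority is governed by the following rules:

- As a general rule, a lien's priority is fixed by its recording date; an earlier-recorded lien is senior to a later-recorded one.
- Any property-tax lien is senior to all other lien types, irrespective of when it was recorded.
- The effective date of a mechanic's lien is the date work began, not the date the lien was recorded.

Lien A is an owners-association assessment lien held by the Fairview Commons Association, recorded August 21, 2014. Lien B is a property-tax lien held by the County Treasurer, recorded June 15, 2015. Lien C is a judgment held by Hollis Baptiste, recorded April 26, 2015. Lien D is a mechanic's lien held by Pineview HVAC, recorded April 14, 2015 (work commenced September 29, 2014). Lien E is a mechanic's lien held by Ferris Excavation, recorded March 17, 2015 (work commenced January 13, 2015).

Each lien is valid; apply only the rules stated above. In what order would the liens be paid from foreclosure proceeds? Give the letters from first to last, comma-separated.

B, A, D, E, C

Effective dates after the stated exceptions: D's effective date is September 29, 2014, when work began; E is treated as recorded January 13, 2015, the work-commencement date.
As a property-tax lien, B is senior to every other lien.
Ordering the rest by effective date: A (August 21, 2014), D (September 29, 2014), E (January 13, 2015), C (April 26, 2015).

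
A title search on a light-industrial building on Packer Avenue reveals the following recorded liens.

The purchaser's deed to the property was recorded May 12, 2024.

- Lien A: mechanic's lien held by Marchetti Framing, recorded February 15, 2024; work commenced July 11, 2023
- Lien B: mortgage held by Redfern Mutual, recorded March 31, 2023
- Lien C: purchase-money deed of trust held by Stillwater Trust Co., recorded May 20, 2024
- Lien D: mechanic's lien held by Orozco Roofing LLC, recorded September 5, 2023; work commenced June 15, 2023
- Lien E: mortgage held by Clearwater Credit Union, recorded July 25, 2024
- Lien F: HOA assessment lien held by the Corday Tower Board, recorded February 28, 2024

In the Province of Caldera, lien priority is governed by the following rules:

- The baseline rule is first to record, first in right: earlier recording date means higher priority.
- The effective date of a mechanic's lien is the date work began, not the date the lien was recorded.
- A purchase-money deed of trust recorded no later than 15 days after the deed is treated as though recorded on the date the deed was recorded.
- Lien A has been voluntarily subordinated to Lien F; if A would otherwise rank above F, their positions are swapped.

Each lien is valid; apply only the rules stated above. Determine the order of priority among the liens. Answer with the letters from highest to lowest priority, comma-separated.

First, effective dates: A's effective date is July 11, 2023, when work began; C was recorded within the 15-day window, so its effective date is the deed date May 12, 2024; D relates back to June 15, 2023 (work commenced).
By effective date: B (March 31, 2023), D (June 15, 2023), A (July 11, 2023), F (February 28, 2024), C (May 12, 2024), E (July 25, 2024).
Because A would otherwise rank above F, the subordination swaps them.

B, D, F, A, C, E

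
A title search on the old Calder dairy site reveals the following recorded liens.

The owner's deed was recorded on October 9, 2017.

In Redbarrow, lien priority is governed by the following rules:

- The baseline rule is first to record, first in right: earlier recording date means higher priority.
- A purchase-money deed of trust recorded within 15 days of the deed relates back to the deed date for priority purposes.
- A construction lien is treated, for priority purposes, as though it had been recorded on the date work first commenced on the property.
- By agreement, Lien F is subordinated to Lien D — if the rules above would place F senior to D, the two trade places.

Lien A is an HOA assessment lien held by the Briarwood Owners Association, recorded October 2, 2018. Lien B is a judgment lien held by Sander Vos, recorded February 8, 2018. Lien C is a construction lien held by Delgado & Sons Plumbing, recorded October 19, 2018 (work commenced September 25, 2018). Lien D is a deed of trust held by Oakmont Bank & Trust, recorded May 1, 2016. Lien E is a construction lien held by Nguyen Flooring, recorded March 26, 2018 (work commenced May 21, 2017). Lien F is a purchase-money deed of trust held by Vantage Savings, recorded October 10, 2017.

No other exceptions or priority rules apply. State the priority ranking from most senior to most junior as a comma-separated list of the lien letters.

D, E, F, B, C, A

Effective dates after the stated exceptions: C relates back to September 25, 2018 (work commenced); E is treated as recorded May 21, 2017, the work-commencement date; F was recorded within the 15-day window, so its effective date is the deed date October 9, 2017.
By effective date, earliest first: D (May 1, 2016), E (May 21, 2017), F (October 9, 2017), B (February 8, 2018), C (September 25, 2018), A (October 2, 2018).
F is already junior to D, so the subordination agreement changes nothing.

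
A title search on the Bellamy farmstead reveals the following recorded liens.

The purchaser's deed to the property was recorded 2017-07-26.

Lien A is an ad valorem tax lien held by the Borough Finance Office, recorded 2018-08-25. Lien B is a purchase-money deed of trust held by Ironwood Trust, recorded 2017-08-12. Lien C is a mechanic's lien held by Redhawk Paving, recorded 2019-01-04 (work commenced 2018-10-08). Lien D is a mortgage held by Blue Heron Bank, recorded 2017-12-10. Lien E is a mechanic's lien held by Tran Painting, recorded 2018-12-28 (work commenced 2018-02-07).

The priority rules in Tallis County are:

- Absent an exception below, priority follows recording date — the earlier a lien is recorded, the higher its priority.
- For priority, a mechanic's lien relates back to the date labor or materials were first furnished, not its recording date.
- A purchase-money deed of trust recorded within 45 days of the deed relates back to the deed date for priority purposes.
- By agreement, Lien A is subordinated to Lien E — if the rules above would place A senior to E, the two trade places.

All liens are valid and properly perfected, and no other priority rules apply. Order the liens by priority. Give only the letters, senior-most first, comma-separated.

B, D, E, A, C

Effective dates after the stated exceptions: B relates back to the deed date 2017-07-26; C's effective date is 2018-10-08, when work began; E relates back to 2018-02-07 (work commenced).
By effective date: B (2017-07-26), D (2017-12-10), E (2018-02-07), A (2018-08-25), C (2018-10-08).
A is already junior to E, so the subordination agreement changes nothing.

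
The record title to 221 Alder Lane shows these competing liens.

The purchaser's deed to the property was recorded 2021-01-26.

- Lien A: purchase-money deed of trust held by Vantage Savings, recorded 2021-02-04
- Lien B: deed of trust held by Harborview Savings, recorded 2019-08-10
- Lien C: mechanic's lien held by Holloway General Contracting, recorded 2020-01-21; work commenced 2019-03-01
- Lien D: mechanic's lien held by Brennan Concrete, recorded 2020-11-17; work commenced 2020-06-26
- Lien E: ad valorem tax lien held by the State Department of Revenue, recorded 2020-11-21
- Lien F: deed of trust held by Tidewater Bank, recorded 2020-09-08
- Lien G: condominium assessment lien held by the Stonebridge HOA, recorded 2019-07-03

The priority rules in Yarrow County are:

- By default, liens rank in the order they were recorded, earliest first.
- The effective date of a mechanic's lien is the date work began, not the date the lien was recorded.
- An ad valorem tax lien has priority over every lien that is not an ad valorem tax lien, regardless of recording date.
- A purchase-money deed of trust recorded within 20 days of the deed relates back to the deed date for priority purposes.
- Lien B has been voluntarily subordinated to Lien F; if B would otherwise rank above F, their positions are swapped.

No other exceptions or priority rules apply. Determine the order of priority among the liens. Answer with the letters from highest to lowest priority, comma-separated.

Adjusting effective dates: A was recorded within the 20-day window, so its effective date is the deed date 2021-01-26; C is treated as recorded 2019-03-01, the work-commencement date; D is treated as recorded 2020-06-26, the work-commencement date.
E is an ad valorem tax lien, so it outranks all other liens regardless of date.
Among the remaining liens, by effective date: C (2019-03-01), G (2019-07-03), B (2019-08-10), D (2020-06-26), F (2020-09-08), A (2021-01-26).
B would otherwise be senior to F, so under the subordination agreement B and F exchange positions.

E, C, G, F, D, B, A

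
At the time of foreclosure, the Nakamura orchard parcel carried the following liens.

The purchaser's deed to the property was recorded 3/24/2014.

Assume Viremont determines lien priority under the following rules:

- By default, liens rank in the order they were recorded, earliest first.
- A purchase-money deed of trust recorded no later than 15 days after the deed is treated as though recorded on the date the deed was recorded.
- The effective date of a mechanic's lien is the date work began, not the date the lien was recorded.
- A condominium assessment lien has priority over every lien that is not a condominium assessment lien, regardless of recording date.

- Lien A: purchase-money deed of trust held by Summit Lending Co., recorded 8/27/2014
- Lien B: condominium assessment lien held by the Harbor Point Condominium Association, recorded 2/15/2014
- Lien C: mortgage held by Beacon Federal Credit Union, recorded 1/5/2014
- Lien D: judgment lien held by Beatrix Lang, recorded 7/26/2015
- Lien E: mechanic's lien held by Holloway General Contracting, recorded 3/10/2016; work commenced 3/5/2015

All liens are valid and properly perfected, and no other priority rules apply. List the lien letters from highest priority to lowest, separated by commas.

Adjusting effective dates: A was recorded 156 days after the deed, outside the 15-day window, so it keeps its recording date; E is treated as recorded 3/5/2015, the work-commencement date.
B is a condominium assessment lien and takes priority over every other lien.
The other liens, earliest effective date first: C (1/5/2014), A (8/27/2014), E (3/5/2015), D (7/26/2015).

B, C, A, E, D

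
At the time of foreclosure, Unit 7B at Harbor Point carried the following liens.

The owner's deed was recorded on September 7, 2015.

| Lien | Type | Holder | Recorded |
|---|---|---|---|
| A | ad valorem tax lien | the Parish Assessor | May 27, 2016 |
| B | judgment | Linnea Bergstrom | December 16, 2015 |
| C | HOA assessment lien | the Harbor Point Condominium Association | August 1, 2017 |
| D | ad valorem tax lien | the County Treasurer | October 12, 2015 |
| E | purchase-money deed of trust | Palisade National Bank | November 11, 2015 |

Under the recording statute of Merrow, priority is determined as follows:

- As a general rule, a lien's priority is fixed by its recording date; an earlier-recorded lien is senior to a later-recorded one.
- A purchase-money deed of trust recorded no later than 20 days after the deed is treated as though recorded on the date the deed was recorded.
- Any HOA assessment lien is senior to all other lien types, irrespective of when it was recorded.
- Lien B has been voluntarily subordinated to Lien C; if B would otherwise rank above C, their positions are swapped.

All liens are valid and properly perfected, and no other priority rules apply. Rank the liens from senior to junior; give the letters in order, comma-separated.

Adjusting effective dates: E was recorded 65 days after the deed — beyond 20 days — so no relation-back applies.
C is an HOA assessment lien and takes priority over every other lien.
The other liens, earliest effective date first: D (October 12, 2015), E (November 11, 2015), B (December 16, 2015), A (May 27, 2016).
B is already junior to C, so the subordination agreement changes nothing.

C, D, E, B, A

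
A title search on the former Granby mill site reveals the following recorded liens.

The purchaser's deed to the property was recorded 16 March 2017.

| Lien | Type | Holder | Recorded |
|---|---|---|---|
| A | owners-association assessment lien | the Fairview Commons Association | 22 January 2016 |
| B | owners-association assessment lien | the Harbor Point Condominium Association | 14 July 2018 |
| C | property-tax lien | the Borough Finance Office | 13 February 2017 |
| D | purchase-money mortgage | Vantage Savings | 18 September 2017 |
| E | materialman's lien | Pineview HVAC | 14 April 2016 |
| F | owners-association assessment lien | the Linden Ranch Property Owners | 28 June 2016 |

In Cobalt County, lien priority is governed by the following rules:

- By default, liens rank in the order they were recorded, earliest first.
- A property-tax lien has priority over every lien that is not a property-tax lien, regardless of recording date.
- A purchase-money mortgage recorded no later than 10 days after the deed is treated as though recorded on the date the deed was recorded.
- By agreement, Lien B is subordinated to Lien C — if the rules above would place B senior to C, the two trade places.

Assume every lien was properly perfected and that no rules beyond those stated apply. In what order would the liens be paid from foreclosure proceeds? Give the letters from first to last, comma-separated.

Effective dates: D was recorded 186 days after the deed — beyond 10 days — so no relation-back applies.
C, as a property-tax lien, has superpriority and ranks first.
Remaining liens by effective date: A (22 January 2016), E (14 April 2016), F (28 June 2016), D (18 September 2017), B (14 July 2018).
B already ranks below C; the subordination has no effect.

C, A, E, F, D, B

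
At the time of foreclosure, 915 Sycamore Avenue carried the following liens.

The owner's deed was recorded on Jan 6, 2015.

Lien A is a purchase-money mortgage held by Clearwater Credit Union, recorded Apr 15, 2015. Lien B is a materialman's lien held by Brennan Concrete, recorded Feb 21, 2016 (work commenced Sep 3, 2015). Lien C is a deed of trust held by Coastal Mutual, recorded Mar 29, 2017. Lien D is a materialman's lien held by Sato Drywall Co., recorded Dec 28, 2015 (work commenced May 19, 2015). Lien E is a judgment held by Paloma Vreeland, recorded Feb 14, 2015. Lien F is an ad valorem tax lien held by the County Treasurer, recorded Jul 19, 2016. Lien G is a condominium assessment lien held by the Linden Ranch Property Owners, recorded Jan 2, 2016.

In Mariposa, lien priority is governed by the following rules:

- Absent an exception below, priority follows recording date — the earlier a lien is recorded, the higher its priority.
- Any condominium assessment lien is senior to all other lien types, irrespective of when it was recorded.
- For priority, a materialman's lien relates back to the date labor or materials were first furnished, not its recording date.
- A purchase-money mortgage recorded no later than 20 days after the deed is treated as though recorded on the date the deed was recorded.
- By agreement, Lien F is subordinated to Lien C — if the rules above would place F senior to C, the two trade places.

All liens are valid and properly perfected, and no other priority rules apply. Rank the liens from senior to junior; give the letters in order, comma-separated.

G, E, A, D, B, C, F

Effective dates after the stated exceptions: A was recorded 99 days after the deed, outside the 20-day window, so it keeps its recording date; B's effective date is Sep 3, 2015, when work began; D's effective date is May 19, 2015, when work began.
As a condominium assessment lien, G is senior to every other lien.
The other liens, earliest effective date first: E (Feb 14, 2015), A (Apr 15, 2015), D (May 19, 2015), B (Sep 3, 2015), F (Jul 19, 2016), C (Mar 29, 2017).
Because F would otherwise rank above C, the subordination swaps them.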